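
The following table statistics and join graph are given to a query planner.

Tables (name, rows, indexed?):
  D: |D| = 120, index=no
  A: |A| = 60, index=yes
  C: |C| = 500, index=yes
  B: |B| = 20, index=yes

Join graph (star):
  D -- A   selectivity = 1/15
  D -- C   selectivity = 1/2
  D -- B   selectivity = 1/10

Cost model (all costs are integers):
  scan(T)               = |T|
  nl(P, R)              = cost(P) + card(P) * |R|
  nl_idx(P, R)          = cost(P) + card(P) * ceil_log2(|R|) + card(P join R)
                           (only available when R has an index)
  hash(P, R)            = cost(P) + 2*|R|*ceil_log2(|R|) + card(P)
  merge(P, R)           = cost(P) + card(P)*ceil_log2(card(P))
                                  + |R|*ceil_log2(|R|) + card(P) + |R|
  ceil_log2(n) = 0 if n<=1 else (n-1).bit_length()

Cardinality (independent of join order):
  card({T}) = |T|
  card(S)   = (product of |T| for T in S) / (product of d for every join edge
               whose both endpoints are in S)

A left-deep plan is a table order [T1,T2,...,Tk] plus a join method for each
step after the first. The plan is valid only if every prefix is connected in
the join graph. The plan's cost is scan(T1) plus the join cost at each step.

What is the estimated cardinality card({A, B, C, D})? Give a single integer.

Tables in S: A(60), B(20), C(500), D(120)
Edges inside S: D-A(d=15), D-C(d=2), D-B(d=10)
numerator = 60 * 20 * 500 * 120 = 72000000
denominator = 15 * 2 * 10 = 300
card(S) = 72000000 / 300 = 240000

240000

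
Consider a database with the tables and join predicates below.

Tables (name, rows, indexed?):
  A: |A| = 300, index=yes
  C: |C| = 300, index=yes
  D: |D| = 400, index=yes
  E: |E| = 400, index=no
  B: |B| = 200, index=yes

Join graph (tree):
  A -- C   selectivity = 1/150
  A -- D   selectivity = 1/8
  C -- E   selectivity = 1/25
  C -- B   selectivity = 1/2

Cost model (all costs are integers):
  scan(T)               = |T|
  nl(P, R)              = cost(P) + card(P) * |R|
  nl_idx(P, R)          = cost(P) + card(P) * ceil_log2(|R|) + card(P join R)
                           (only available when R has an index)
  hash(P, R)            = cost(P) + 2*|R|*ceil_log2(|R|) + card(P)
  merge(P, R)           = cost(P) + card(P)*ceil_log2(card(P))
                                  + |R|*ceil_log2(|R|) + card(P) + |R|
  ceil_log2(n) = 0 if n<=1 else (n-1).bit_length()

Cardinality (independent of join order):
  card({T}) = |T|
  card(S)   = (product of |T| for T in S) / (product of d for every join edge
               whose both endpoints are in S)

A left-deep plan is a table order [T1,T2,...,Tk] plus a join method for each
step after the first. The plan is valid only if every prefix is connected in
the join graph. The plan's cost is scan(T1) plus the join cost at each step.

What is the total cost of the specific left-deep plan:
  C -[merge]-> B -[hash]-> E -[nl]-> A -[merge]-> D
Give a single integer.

164206300

step 1: scan C: cost=300, card=300
step 2: join B via merge
    card(P join B) = 300*200/(2) = 30000
    cost = 300 + 300*9 + 200*8 + 300 + 200 = 5100
step 3: join E via hash
    card(P join E) = 30000*400/(25) = 480000
    cost = 5100 + 2*400*9 + 30000 = 42300
step 4: join A via nl
    card(P join A) = 480000*300/(150) = 960000
    cost = 42300 + 480000*300 = 144042300
step 5: join D via merge
    card(P join D) = 960000*400/(8) = 48000000
    cost = 144042300 + 960000*20 + 400*9 + 960000 + 400 = 164206300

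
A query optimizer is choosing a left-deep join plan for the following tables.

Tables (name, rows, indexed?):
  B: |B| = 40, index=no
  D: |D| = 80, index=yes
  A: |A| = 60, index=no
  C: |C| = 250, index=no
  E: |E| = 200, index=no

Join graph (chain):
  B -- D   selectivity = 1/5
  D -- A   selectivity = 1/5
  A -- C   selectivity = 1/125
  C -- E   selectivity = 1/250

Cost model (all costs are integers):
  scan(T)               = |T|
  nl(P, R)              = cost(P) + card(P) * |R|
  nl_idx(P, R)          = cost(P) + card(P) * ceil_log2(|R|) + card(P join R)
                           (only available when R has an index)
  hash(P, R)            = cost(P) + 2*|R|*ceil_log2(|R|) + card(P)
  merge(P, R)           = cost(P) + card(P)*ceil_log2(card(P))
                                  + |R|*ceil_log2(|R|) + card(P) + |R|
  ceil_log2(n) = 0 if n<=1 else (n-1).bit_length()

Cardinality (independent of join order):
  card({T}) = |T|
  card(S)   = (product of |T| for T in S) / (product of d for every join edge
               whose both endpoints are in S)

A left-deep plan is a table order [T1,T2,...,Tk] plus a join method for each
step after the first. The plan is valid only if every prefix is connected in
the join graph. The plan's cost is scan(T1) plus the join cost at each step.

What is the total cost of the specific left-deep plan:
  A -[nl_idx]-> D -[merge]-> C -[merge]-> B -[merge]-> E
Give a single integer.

step 1: scan A: cost=60, card=60
step 2: join D via nl_idx
    card(P join D) = 60*80/(5) = 960
    cost = 60 + 60*7 + 960 = 1440
step 3: join C via merge
    card(P join C) = 960*250/(125) = 1920
    cost = 1440 + 960*10 + 250*8 + 960 + 250 = 14250
step 4: join B via merge
    card(P join B) = 1920*40/(5) = 15360
    cost = 14250 + 1920*11 + 40*6 + 1920 + 40 = 37570
step 5: join E via merge
    card(P join E) = 15360*200/(250) = 12288
    cost = 37570 + 15360*14 + 200*8 + 15360 + 200 = 269770

269770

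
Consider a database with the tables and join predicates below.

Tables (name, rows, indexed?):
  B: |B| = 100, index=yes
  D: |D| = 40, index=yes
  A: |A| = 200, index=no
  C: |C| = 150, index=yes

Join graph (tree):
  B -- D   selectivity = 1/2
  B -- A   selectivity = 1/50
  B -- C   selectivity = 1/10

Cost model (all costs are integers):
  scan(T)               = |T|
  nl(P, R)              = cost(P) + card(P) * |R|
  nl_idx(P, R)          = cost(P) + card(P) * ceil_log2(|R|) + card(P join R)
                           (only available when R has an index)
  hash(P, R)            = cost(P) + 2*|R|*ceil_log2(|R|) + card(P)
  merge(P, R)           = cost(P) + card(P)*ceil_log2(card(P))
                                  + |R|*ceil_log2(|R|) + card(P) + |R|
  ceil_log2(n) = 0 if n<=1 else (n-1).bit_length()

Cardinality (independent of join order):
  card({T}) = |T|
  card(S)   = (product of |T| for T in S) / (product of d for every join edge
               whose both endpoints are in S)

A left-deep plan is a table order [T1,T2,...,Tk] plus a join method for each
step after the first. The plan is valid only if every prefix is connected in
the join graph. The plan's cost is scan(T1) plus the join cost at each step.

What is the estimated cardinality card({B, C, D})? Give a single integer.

30000

Tables in S: B(100), C(150), D(40)
Edges inside S: B-D(d=2), B-C(d=10)
numerator = 100 * 150 * 40 = 600000
denominator = 2 * 10 = 20
card(S) = 600000 / 20 = 30000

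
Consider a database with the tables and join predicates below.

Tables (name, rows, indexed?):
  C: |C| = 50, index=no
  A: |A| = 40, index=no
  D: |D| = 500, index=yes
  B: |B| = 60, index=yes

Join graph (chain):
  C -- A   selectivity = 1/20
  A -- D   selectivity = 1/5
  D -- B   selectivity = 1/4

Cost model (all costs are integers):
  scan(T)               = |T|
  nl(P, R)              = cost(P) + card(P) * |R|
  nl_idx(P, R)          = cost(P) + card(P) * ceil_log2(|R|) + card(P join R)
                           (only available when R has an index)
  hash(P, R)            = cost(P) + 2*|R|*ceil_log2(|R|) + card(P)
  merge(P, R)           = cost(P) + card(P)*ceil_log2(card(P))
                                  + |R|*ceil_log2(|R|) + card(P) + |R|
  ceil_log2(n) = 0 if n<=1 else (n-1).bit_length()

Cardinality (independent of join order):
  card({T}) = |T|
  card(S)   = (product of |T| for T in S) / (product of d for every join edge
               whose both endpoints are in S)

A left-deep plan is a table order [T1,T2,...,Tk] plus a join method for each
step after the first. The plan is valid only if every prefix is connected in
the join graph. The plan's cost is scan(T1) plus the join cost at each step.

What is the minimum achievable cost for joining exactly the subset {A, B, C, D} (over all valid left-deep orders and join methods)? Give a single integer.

Selinger DP over subsets of {A,B,C,D}:
  {C}: scan cost=50, card=50
  {A}: scan cost=40, card=40
  {D}: scan cost=500, card=500
  {B}: scan cost=60, card=60
  {AC}: card=100; try (A,hash)→580, (C,merge)→670, (C,hash)→680, (A,merge)→680, (C,nl)→2040, (A,nl)→2050; best=580 via (A,hash)
  {AD}: card=4000; try (A,hash)→1480, (D,nl_idx)→4400, (D,merge)→5320, (A,merge)→5780, (D,hash)→9080, (D,nl)→20040 …(+1); best=1480 via (A,hash)
  {BD}: card=7500; try (B,hash)→1720, (D,merge)→5480, (B,merge)→5920, (D,nl_idx)→8100, (D,hash)→9120, (B,nl_idx)→11000 …(+2); best=1720 via (B,hash)
  {ACD}: card=10000; try (C,hash)→6080, (D,merge)→6380, (D,hash)→9680, (D,nl_idx)→11480, (D,nl)→50580, (C,merge)→53830 …(+1); best=6080 via (C,hash)
  {ABD}: card=60000; try (B,hash)→6200, (A,hash)→9700, (B,merge)→53900, (B,nl_idx)→85480, (A,merge)→107000, (B,nl)→241480 …(+1); best=6200 via (B,hash)
  {ABCD}: card=150000; try (B,hash)→16800, (C,hash)→66800, (B,merge)→156500, (B,nl_idx)→216080, (B,nl)→606080, (C,merge)→1026550 …(+1); best=16800 via (B,hash)

16800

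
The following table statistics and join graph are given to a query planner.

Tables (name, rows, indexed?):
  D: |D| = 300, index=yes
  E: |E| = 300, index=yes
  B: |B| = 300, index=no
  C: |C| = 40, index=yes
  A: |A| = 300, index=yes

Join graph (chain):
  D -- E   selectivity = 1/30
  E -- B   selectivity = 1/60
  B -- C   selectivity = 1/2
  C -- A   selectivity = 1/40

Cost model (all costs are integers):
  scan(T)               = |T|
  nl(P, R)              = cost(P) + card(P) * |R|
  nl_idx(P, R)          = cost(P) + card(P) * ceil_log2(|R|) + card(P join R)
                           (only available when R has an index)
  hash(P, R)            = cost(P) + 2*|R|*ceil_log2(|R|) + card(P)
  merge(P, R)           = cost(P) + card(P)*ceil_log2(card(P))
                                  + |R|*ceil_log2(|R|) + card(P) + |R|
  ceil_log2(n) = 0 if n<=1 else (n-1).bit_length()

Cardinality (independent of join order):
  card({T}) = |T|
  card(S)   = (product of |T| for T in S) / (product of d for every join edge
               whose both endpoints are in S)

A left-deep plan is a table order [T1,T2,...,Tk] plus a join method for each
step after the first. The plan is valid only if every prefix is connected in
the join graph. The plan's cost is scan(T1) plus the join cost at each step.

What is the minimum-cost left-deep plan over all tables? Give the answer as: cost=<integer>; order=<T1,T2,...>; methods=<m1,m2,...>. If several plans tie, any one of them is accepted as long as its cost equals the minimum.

cost=272280; order=B,E,C,A,D; methods=nl_idx,hash,hash,hash

Selinger DP (subsets sized 1..n):
  {D}: scan cost=300, card=300
  {E}: scan cost=300, card=300
  {B}: scan cost=300, card=300
  {C}: scan cost=40, card=40
  {A}: scan cost=300, card=300
  {DE}: card=3000; try (E,hash)→6000, (E,nl_idx)→6000, (D,hash)→6000, (D,nl_idx)→6000, (E,merge)→6300, (D,merge)→6300 …(+2); best=6000 via (E,hash)
  {BE}: card=1500; try (E,nl_idx)→4500, (E,hash)→6000, (B,hash)→6000, (E,merge)→6300, (B,merge)→6300, (E,nl)→90300 …(+1); best=4500 via (E,nl_idx)
  {BC}: card=6000; try (C,hash)→1080, (B,merge)→3320, (C,merge)→3580, (B,hash)→5480, (C,nl_idx)→8100, (B,nl)→12040 …(+1); best=1080 via (C,hash)
  {AC}: card=300; try (A,nl_idx)→700, (C,hash)→1080, (C,nl_idx)→2400, (A,merge)→3320, (C,merge)→3580, (A,hash)→5480 …(+2); best=700 via (A,nl_idx)
  {BDE}: card=15000; try (D,hash)→11400, (B,hash)→14400, (D,merge)→25500, (D,nl_idx)→33000, (B,merge)→48000, (D,nl)→454500 …(+1); best=11400 via (D,hash)
  {BCE}: card=30000; try (C,hash)→6480, (E,hash)→12480, (C,merge)→22780, (C,nl_idx)→43500, (C,nl)→64500, (E,nl_idx)→85080 …(+2); best=6480 via (C,hash)
  {ABC}: card=45000; try (B,hash)→6400, (B,merge)→6700, (A,hash)→12480, (A,merge)→88080, (B,nl)→90700, (A,nl_idx)→100080 …(+1); best=6400 via (B,hash)
  {BCDE}: card=300000; try (C,hash)→26880, (D,hash)→41880, (C,merge)→236680, (C,nl_idx)→401400, (D,merge)→489480, (D,nl_idx)→576480 …(+2); best=26880 via (C,hash)
  {ABCE}: card=225000; try (A,hash)→41880, (E,hash)→56800, (A,merge)→489480, (A,nl_idx)→501480, (E,nl_idx)→636400, (E,merge)→774400 …(+2); best=41880 via (A,hash)
  {ABCDE}: card=2250000; try (D,hash)→272280, (A,hash)→332280, (D,nl_idx)→4316880, (D,merge)→4319880, (A,nl_idx)→4976880, (A,merge)→6029880 …(+2); best=272280 via (D,hash)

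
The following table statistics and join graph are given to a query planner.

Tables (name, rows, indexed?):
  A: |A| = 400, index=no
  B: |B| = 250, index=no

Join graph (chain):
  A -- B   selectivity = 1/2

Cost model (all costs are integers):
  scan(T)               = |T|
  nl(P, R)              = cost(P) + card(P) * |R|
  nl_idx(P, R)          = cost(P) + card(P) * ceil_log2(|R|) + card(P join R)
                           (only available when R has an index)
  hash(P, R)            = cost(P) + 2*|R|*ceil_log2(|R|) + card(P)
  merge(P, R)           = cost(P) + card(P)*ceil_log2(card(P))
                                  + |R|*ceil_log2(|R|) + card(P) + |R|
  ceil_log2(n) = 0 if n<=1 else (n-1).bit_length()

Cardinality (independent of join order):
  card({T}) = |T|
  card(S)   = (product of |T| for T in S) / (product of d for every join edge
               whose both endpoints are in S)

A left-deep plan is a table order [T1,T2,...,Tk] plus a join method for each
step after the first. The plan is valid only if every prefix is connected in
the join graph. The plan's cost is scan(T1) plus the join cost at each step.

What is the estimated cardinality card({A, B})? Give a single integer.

50000

Tables in S: A(400), B(250)
Edges inside S: A-B(d=2)
numerator = 400 * 250 = 100000
denominator = 2 = 2
card(S) = 100000 / 2 = 50000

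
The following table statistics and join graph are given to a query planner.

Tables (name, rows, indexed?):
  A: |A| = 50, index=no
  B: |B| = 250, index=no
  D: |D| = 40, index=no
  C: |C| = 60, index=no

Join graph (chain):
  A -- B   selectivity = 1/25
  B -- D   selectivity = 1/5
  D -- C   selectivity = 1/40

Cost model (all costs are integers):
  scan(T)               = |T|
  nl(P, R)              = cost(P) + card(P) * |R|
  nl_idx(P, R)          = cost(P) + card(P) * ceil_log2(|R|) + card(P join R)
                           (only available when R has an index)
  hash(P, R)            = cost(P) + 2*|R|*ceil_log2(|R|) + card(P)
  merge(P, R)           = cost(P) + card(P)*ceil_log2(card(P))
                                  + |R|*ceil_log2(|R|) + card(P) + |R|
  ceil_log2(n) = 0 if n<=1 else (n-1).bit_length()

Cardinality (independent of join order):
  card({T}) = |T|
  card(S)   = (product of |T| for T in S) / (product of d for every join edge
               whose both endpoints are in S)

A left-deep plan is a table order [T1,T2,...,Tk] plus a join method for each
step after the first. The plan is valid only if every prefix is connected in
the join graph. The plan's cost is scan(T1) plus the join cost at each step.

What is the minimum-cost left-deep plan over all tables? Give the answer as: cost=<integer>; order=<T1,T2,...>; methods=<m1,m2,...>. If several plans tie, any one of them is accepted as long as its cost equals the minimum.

cost=6800; order=B,A,D,C; methods=hash,hash,hash

Selinger DP (subsets sized 1..n):
  {A}: scan cost=50, card=50
  {B}: scan cost=250, card=250
  {D}: scan cost=40, card=40
  {C}: scan cost=60, card=60
  {AB}: card=500; try (A,hash)→1100, (B,merge)→2650, (A,merge)→2850, (B,hash)→4100, (B,nl)→12550, (A,nl)→12750; best=1100 via (A,hash)
  {BD}: card=2000; try (D,hash)→980, (B,merge)→2570, (D,merge)→2780, (B,hash)→4080, (B,nl)→10040, (D,nl)→10250; best=980 via (D,hash)
  {CD}: card=60; try (D,hash)→600, (C,merge)→740, (D,merge)→760, (C,hash)→800, (C,nl)→2440, (D,nl)→2460; best=600 via (D,hash)
  {ABD}: card=4000; try (D,hash)→2080, (A,hash)→3580, (D,merge)→6380, (D,nl)→21100, (A,merge)→25330, (A,nl)→100980; best=2080 via (D,hash)
  {BCD}: card=3000; try (B,merge)→3270, (C,hash)→3700, (B,hash)→4660, (B,nl)→15600, (C,merge)→25400, (C,nl)→120980; best=3270 via (B,merge)
  {ABCD}: card=6000; try (C,hash)→6800, (A,hash)→6870, (A,merge)→42620, (C,merge)→54500, (A,nl)→153270, (C,nl)→242080; best=6800 via (C,hash)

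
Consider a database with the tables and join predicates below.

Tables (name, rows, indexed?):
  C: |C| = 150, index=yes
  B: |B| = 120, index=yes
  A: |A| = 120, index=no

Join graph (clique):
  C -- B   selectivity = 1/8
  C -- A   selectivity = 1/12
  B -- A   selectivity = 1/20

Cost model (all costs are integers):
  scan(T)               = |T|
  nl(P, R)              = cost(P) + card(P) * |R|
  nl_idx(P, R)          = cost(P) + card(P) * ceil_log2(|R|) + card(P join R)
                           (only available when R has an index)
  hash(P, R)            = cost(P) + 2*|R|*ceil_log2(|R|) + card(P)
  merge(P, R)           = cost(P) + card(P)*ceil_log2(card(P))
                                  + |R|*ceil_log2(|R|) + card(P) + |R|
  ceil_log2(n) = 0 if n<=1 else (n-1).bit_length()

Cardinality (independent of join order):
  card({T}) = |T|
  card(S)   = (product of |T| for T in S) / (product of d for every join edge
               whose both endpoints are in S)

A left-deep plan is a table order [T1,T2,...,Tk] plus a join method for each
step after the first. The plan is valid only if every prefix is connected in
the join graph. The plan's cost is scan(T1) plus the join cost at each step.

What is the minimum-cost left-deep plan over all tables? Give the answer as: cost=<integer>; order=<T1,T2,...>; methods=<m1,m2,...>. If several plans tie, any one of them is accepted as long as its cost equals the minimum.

cost=4800; order=A,B,C; methods=nl_idx,hash

Selinger DP (subsets sized 1..n):
  {C}: scan cost=150, card=150
  {B}: scan cost=120, card=120
  {A}: scan cost=120, card=120
  {BC}: card=2250; try (B,hash)→1980, (C,merge)→2430, (B,merge)→2460, (C,hash)→2640, (C,nl_idx)→3330, (B,nl_idx)→3450 …(+2); best=1980 via (B,hash)
  {AC}: card=1500; try (A,hash)→1980, (C,merge)→2430, (A,merge)→2460, (C,nl_idx)→2580, (C,hash)→2640, (C,nl)→18120 …(+1); best=1980 via (A,hash)
  {AB}: card=720; try (B,nl_idx)→1680, (B,hash)→1920, (A,hash)→1920, (B,merge)→2040, (A,merge)→2040, (B,nl)→14520 …(+1); best=1680 via (B,nl_idx)
  {ABC}: card=1125; try (C,hash)→4800, (B,hash)→5160, (A,hash)→5910, (C,nl_idx)→8565, (C,merge)→10950, (B,nl_idx)→13605 …(+5); best=4800 via (C,hash)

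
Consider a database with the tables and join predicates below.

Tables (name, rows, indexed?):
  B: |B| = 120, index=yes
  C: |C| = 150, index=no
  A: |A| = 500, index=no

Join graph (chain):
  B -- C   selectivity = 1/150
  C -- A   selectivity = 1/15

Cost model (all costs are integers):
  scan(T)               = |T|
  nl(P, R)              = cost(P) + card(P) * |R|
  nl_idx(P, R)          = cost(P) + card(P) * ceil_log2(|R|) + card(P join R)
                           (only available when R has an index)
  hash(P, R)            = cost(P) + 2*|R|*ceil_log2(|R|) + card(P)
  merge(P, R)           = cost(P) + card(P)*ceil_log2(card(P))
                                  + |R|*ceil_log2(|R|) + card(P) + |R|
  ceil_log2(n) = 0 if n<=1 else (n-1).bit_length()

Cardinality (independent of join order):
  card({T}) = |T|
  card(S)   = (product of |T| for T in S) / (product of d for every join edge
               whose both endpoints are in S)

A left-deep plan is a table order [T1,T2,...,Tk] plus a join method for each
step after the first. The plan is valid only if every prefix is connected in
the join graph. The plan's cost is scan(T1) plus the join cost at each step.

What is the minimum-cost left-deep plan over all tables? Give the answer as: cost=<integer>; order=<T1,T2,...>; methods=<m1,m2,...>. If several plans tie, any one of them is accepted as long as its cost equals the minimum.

cost=7280; order=C,B,A; methods=nl_idx,merge

Selinger DP (subsets sized 1..n):
  {B}: scan cost=120, card=120
  {C}: scan cost=150, card=150
  {A}: scan cost=500, card=500
  {BC}: card=120; try (B,nl_idx)→1320, (B,hash)→1980, (C,merge)→2430, (B,merge)→2460, (C,hash)→2640, (C,nl)→18120 …(+1); best=1320 via (B,nl_idx)
  {AC}: card=5000; try (C,hash)→3400, (A,merge)→6500, (C,merge)→6850, (A,hash)→9300, (A,nl)→75150, (C,nl)→75500; best=3400 via (C,hash)
  {ABC}: card=4000; try (A,merge)→7280, (B,hash)→10080, (A,hash)→10440, (B,nl_idx)→42400, (A,nl)→61320, (B,merge)→74360 …(+1); best=7280 via (A,merge)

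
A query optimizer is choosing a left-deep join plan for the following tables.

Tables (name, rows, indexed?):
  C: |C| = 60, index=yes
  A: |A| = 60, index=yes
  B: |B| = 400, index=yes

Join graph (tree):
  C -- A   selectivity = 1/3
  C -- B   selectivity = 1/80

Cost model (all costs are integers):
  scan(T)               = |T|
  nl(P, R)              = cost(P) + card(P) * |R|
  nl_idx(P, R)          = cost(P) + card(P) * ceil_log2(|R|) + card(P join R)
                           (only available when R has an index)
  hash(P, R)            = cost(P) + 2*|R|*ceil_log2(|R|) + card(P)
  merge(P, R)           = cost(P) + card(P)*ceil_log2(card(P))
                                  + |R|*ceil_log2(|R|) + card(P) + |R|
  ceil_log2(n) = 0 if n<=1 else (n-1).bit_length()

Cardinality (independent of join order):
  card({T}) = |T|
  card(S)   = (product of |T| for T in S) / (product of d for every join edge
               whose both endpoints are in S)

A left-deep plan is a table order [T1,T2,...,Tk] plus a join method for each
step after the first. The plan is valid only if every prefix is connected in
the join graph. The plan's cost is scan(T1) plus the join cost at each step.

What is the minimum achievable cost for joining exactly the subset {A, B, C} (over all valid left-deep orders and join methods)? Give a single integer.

1920

Selinger DP over subsets of {A,B,C}:
  {C}: scan cost=60, card=60
  {A}: scan cost=60, card=60
  {B}: scan cost=400, card=400
  {AC}: card=1200; try (C,hash)→840, (A,hash)→840, (C,merge)→900, (A,merge)→900, (C,nl_idx)→1620, (A,nl_idx)→1620 …(+2); best=840 via (C,hash)
  {BC}: card=300; try (B,nl_idx)→900, (C,hash)→1520, (C,nl_idx)→3100, (B,merge)→4480, (C,merge)→4820, (B,hash)→7320 …(+2); best=900 via (B,nl_idx)
  {ABC}: card=6000; try (A,hash)→1920, (A,merge)→4320, (A,nl_idx)→8700, (B,hash)→9240, (B,nl_idx)→17640, (A,nl)→18900 …(+2); best=1920 via (A,hash)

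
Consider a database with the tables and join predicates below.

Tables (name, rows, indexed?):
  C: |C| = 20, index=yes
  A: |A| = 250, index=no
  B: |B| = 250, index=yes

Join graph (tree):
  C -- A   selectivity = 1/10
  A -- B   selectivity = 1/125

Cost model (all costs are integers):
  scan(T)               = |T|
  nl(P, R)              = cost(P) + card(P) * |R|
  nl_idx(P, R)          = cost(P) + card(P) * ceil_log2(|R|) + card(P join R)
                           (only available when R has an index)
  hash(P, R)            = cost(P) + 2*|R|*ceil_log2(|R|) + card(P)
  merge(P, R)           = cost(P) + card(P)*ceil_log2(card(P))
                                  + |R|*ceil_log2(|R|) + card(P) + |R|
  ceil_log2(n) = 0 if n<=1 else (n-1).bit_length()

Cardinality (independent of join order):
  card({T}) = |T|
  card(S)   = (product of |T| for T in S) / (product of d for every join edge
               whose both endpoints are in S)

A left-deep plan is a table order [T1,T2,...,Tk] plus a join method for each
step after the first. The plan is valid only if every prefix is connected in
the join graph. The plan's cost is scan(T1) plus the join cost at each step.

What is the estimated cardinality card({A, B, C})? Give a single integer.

Tables in S: A(250), B(250), C(20)
Edges inside S: C-A(d=10), A-B(d=125)
numerator = 250 * 250 * 20 = 1250000
denominator = 10 * 125 = 1250
card(S) = 1250000 / 1250 = 1000

1000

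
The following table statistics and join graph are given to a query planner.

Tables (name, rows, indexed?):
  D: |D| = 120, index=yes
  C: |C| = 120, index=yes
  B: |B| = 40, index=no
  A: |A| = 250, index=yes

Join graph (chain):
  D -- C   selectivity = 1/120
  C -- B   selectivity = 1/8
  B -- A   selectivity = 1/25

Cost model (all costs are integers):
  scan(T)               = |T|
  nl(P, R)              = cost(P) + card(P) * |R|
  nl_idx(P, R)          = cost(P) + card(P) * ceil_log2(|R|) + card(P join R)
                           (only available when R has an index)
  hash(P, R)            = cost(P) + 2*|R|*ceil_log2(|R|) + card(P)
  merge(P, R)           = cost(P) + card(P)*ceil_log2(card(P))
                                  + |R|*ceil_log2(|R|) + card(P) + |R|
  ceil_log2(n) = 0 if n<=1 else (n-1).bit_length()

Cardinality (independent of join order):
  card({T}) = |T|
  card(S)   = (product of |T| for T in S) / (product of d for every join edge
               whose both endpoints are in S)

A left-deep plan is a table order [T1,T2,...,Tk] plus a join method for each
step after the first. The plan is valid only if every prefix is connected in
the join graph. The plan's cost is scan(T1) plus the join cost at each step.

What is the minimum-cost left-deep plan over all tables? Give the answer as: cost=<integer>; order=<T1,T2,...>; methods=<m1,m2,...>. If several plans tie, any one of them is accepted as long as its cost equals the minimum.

Selinger DP (subsets sized 1..n):
  {D}: scan cost=120, card=120
  {C}: scan cost=120, card=120
  {B}: scan cost=40, card=40
  {A}: scan cost=250, card=250
  {CD}: card=120; try (D,nl_idx)→1080, (C,nl_idx)→1080, (D,hash)→1920, (C,hash)→1920, (D,merge)→2040, (C,merge)→2040 …(+2); best=1080 via (D,nl_idx)
  {BC}: card=600; try (B,hash)→720, (C,nl_idx)→920, (C,merge)→1280, (B,merge)→1360, (C,hash)→1760, (C,nl)→4840 …(+1); best=720 via (B,hash)
  {AB}: card=400; try (A,nl_idx)→760, (B,hash)→980, (A,merge)→2570, (B,merge)→2780, (A,hash)→4080, (A,nl)→10040 …(+1); best=760 via (A,nl_idx)
  {BCD}: card=600; try (B,hash)→1680, (B,merge)→2320, (D,hash)→3000, (D,nl_idx)→5520, (B,nl)→5880, (D,merge)→8280 …(+1); best=1680 via (B,hash)
  {ABC}: card=6000; try (C,hash)→2840, (A,hash)→5320, (C,merge)→5720, (C,nl_idx)→9560, (A,merge)→9570, (A,nl_idx)→11520 …(+2); best=2840 via (C,hash)
  {ABCD}: card=6000; try (A,hash)→6280, (D,hash)→10520, (A,merge)→10530, (A,nl_idx)→12480, (D,nl_idx)→50840, (D,merge)→87800 …(+2); best=6280 via (A,hash)

cost=6280; order=C,D,B,A; methods=nl_idx,hash,hash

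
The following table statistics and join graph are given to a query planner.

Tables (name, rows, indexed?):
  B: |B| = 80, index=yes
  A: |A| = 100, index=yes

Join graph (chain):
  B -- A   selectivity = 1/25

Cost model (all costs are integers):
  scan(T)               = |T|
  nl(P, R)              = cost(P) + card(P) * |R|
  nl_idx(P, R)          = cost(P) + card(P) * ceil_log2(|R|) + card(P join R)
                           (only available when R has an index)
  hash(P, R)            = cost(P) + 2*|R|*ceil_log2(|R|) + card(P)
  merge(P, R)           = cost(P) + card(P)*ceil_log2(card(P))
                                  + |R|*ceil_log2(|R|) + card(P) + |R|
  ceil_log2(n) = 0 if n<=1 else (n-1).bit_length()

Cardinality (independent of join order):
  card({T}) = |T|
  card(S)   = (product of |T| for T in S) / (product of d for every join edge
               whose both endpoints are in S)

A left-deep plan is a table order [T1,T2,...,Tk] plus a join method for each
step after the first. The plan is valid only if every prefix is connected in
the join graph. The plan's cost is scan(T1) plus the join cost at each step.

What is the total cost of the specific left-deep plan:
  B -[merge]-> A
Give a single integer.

1520

step 1: scan B: cost=80, card=80
step 2: join A via merge
    card(P join A) = 80*100/(25) = 320
    cost = 80 + 80*7 + 100*7 + 80 + 100 = 1520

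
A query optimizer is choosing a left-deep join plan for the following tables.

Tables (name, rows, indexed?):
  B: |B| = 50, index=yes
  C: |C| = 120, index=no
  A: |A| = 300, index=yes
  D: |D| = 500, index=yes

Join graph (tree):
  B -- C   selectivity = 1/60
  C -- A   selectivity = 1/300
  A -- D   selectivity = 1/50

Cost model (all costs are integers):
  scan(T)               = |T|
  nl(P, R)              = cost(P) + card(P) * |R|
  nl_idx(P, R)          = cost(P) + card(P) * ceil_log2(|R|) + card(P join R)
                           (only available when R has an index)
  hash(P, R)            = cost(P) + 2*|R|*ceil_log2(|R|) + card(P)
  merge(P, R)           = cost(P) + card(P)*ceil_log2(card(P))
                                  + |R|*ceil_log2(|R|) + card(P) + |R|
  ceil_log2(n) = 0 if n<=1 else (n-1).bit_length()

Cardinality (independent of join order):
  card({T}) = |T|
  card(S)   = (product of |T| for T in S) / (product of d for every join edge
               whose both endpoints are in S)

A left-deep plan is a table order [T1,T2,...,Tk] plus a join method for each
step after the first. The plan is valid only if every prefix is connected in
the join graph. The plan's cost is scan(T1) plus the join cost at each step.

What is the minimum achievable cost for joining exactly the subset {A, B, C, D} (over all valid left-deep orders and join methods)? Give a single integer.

Selinger DP over subsets of {A,B,C,D}:
  {B}: scan cost=50, card=50
  {C}: scan cost=120, card=120
  {A}: scan cost=300, card=300
  {D}: scan cost=500, card=500
  {BC}: card=100; try (B,hash)→840, (B,nl_idx)→940, (C,merge)→1360, (B,merge)→1430, (C,hash)→1780, (C,nl)→6050 …(+1); best=840 via (B,hash)
  {AC}: card=120; try (A,nl_idx)→1320, (C,hash)→2280, (A,merge)→4080, (C,merge)→4260, (A,hash)→5640, (A,nl)→36120 …(+1); best=1320 via (A,nl_idx)
  {AD}: card=3000; try (D,nl_idx)→6000, (A,hash)→6400, (A,nl_idx)→8000, (D,merge)→8300, (A,merge)→8500, (D,hash)→9600 …(+2); best=6000 via (D,nl_idx)
  {ABC}: card=100; try (A,nl_idx)→1840, (B,hash)→2040, (B,nl_idx)→2140, (B,merge)→2630, (A,merge)→4640, (A,hash)→6340 …(+2); best=1840 via (A,nl_idx)
  {ACD}: card=1200; try (D,nl_idx)→3600, (D,merge)→7280, (D,hash)→10440, (C,hash)→10680, (C,merge)→45960, (D,nl)→61320 …(+1); best=3600 via (D,nl_idx)
  {ABCD}: card=1000; try (D,nl_idx)→3740, (B,hash)→5400, (D,merge)→7640, (D,hash)→10940, (B,nl_idx)→11800, (B,merge)→18350 …(+2); best=3740 via (D,nl_idx)

3740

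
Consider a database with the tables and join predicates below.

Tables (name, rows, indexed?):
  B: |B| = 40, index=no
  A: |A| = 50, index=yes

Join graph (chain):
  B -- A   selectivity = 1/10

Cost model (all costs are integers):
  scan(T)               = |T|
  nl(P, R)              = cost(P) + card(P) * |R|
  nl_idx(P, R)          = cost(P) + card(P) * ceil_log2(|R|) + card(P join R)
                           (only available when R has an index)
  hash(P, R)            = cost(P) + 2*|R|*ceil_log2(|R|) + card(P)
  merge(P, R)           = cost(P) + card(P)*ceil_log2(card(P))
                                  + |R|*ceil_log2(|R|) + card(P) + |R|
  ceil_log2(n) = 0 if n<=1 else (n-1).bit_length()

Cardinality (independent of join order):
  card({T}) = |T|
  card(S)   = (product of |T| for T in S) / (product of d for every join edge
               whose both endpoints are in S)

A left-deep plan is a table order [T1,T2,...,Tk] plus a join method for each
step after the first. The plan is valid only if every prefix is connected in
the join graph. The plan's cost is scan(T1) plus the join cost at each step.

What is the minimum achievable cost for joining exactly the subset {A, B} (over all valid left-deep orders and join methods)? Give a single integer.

Selinger DP over subsets of {A,B}:
  {B}: scan cost=40, card=40
  {A}: scan cost=50, card=50
  {AB}: card=200; try (A,nl_idx)→480, (B,hash)→580, (A,merge)→670, (B,merge)→680, (A,hash)→680, (A,nl)→2040 …(+1); best=480 via (A,nl_idx)

480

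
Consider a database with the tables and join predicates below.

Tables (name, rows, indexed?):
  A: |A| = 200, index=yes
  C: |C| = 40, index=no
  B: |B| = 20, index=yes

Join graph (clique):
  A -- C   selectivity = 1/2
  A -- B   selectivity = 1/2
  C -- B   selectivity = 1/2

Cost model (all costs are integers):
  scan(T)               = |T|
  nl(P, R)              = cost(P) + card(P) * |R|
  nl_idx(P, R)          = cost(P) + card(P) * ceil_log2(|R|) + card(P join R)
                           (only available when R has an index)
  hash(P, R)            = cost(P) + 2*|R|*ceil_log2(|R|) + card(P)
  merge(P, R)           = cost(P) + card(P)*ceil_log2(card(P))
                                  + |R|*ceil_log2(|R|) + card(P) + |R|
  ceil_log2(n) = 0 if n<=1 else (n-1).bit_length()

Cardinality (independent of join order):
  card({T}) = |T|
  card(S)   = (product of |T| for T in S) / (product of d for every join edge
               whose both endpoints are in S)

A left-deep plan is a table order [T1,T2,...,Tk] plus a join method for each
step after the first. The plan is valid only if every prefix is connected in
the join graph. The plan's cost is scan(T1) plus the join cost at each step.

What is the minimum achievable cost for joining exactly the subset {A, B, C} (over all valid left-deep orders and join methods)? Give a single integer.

3080

Selinger DP over subsets of {A,B,C}:
  {A}: scan cost=200, card=200
  {C}: scan cost=40, card=40
  {B}: scan cost=20, card=20
  {AC}: card=4000; try (C,hash)→880, (A,merge)→2120, (C,merge)→2280, (A,hash)→3280, (A,nl_idx)→4360, (A,nl)→8040 …(+1); best=880 via (C,hash)
  {AB}: card=2000; try (B,hash)→600, (A,merge)→1940, (B,merge)→2120, (A,nl_idx)→2180, (B,nl_idx)→3200, (A,hash)→3240 …(+2); best=600 via (B,hash)
  {BC}: card=400; try (B,hash)→280, (C,merge)→420, (B,merge)→440, (C,hash)→520, (B,nl_idx)→640, (C,nl)→820 …(+1); best=280 via (B,hash)
  {ABC}: card=20000; try (C,hash)→3080, (A,hash)→3880, (B,hash)→5080, (A,merge)→6080, (A,nl_idx)→23480, (C,merge)→24880 …(+5); best=3080 via (C,hash)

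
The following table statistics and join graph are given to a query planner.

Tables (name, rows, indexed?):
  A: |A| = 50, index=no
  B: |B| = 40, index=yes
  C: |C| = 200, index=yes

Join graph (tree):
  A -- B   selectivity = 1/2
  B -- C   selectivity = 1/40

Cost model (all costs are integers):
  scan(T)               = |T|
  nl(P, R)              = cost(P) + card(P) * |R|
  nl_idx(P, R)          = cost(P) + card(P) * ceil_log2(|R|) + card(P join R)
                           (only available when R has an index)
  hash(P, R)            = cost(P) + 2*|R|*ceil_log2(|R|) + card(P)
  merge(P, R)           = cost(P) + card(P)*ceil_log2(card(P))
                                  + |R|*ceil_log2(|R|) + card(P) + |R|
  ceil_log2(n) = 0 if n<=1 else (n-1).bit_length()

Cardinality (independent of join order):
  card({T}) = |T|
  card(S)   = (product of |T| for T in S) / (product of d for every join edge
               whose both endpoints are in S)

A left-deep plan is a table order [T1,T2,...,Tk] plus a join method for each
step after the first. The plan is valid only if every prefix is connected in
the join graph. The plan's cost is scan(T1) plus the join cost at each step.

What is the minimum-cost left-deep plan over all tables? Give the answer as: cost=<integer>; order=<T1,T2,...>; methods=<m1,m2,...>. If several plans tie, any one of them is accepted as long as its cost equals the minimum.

Selinger DP (subsets sized 1..n):
  {A}: scan cost=50, card=50
  {B}: scan cost=40, card=40
  {C}: scan cost=200, card=200
  {AB}: card=1000; try (B,hash)→580, (A,merge)→670, (B,merge)→680, (A,hash)→680, (B,nl_idx)→1350, (A,nl)→2040 …(+1); best=580 via (B,hash)
  {BC}: card=200; try (C,nl_idx)→560, (B,hash)→880, (B,nl_idx)→1600, (C,merge)→2120, (B,merge)→2280, (C,hash)→3280 …(+2); best=560 via (C,nl_idx)
  {ABC}: card=5000; try (A,hash)→1360, (A,merge)→2710, (C,hash)→4780, (A,nl)→10560, (C,merge)→13380, (C,nl_idx)→13580 …(+1); best=1360 via (A,hash)

cost=1360; order=B,C,A; methods=nl_idx,hash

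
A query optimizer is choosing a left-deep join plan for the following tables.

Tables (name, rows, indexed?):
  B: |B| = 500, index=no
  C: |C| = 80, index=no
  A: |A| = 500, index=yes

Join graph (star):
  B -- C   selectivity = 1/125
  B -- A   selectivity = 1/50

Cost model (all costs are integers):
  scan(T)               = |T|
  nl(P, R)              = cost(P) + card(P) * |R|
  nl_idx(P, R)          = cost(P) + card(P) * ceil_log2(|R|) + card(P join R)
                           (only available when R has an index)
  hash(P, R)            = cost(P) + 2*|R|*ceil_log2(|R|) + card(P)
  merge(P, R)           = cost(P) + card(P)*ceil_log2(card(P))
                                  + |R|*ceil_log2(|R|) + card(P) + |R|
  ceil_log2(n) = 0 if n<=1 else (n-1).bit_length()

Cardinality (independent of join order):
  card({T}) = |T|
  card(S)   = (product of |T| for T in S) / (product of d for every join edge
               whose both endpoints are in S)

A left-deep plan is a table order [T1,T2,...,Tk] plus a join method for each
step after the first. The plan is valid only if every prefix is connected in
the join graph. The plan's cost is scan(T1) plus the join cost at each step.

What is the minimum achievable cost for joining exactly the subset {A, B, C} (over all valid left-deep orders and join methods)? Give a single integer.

Selinger DP over subsets of {A,B,C}:
  {B}: scan cost=500, card=500
  {C}: scan cost=80, card=80
  {A}: scan cost=500, card=500
  {BC}: card=320; try (C,hash)→2120, (B,merge)→5720, (C,merge)→6140, (B,hash)→9160, (B,nl)→40080, (C,nl)→40500; best=2120 via (C,hash)
  {AB}: card=5000; try (B,hash)→10000, (A,hash)→10000, (A,nl_idx)→10000, (B,merge)→10500, (A,merge)→10500, (B,nl)→250500 …(+1); best=10000 via (B,hash)
  {ABC}: card=3200; try (A,nl_idx)→8200, (A,merge)→10320, (A,hash)→11440, (C,hash)→16120, (C,merge)→80640, (A,nl)→162120 …(+1); best=8200 via (A,nl_idx)

8200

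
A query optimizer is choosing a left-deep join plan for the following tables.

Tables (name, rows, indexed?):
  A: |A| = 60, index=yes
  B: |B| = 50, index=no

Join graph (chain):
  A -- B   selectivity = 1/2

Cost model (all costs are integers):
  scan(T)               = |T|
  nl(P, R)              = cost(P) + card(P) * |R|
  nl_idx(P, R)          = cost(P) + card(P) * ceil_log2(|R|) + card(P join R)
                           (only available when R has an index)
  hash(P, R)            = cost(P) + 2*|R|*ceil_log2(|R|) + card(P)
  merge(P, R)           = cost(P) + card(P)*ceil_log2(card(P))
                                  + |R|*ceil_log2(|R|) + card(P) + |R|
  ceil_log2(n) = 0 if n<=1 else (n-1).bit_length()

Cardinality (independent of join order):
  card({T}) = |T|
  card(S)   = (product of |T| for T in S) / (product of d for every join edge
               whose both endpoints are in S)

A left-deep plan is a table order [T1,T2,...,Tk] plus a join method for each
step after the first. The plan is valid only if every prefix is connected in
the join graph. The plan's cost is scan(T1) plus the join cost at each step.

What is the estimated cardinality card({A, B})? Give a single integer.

1500

Tables in S: A(60), B(50)
Edges inside S: A-B(d=2)
numerator = 60 * 50 = 3000
denominator = 2 = 2
card(S) = 3000 / 2 = 1500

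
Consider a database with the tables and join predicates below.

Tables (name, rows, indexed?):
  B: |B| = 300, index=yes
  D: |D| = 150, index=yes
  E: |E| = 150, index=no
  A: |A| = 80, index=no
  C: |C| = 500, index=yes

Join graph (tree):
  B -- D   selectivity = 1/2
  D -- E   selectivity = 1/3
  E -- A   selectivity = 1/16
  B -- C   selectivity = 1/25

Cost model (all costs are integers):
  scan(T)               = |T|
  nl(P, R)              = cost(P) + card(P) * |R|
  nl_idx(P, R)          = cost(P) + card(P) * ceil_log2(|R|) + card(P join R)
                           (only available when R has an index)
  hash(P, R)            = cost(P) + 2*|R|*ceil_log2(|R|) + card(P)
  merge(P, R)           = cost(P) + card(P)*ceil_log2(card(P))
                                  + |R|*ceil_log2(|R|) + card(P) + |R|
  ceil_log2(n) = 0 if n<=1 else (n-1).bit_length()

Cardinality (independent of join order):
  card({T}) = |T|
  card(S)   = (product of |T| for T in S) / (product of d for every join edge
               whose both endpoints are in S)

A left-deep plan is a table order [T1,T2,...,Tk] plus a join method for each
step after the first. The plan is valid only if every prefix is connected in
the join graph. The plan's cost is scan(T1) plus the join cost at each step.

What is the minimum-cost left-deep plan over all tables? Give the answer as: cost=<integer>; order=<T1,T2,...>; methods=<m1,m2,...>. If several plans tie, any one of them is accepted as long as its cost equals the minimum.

cost=5681470; order=E,A,D,B,C; methods=hash,hash,hash,hash

Selinger DP (subsets sized 1..n):
  {B}: scan cost=300, card=300
  {D}: scan cost=150, card=150
  {E}: scan cost=150, card=150
  {A}: scan cost=80, card=80
  {C}: scan cost=500, card=500
  {BD}: card=22500; try (D,hash)→3000, (B,merge)→4500, (D,merge)→4650, (B,hash)→5700, (B,nl_idx)→24000, (D,nl_idx)→25200 …(+2); best=3000 via (D,hash)
  {BC}: card=6000; try (B,hash)→6400, (C,merge)→8300, (B,merge)→8500, (C,nl_idx)→9000, (C,hash)→9600, (B,nl_idx)→11000 …(+2); best=6400 via (B,hash)
  {DE}: card=7500; try (E,hash)→2700, (D,hash)→2700, (E,merge)→2850, (D,merge)→2850, (D,nl_idx)→8850, (E,nl)→22650 …(+1); best=2700 via (E,hash)
  {AE}: card=750; try (A,hash)→1420, (E,merge)→2070, (A,merge)→2140, (E,hash)→2560, (E,nl)→12080, (A,nl)→12150; best=1420 via (A,hash)
  {BDE}: card=1125000; try (B,hash)→15600, (E,hash)→27900, (B,merge)→110700, (E,merge)→364350, (B,nl_idx)→1195200, (B,nl)→2252700 …(+1); best=15600 via (B,hash)
  {BCD}: card=450000; try (D,hash)→14800, (C,hash)→34500, (D,merge)→91750, (C,merge)→368000, (D,nl_idx)→504400, (C,nl_idx)→655500 …(+2); best=14800 via (D,hash)
  {ADE}: card=37500; try (D,hash)→4570, (D,merge)→11020, (A,hash)→11320, (D,nl_idx)→44920, (A,merge)→108340, (D,nl)→113920 …(+1); best=4570 via (D,hash)
  {ABDE}: card=5625000; try (B,hash)→47470, (B,merge)→645070, (A,hash)→1141720, (B,nl_idx)→5967070, (B,nl)→11254570, (A,merge)→24766240 …(+1); best=47470 via (B,hash)
  {BCDE}: card=22500000; try (E,hash)→467200, (C,hash)→1149600, (E,merge)→9016150, (C,merge)→24770600, (C,nl_idx)→32640600, (E,nl)→67514800 …(+1); best=467200 via (E,hash)
  {ABCDE}: card=112500000; try (C,hash)→5681470, (A,hash)→22968320, (C,merge)→135052470, (C,nl_idx)→163172470, (A,merge)→585467840, (A,nl)→1800467200 …(+1); best=5681470 via (C,hash)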